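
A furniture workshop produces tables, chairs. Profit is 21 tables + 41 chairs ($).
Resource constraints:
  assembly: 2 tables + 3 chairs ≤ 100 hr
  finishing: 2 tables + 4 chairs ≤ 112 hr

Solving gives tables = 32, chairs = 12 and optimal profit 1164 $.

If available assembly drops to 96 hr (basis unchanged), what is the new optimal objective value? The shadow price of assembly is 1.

Δb = -4, so new z* = 1164 + (1)·(-4) = 1164 − 4 = 1160.

1160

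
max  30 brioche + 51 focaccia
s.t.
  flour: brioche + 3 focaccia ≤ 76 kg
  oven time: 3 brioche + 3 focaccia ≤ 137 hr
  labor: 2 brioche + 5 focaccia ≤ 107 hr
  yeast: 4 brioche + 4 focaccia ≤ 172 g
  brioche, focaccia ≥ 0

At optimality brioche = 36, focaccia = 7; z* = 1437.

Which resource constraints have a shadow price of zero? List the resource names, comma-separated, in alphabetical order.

flour: 57/76 (slack 19)
oven time: 129/137 (slack 8)
labor: 107/107 (binding)
yeast: 172/172 (binding)
By complementary slackness, a constraint with positive slack has shadow price 0 → flour, oven time.

flour, oven time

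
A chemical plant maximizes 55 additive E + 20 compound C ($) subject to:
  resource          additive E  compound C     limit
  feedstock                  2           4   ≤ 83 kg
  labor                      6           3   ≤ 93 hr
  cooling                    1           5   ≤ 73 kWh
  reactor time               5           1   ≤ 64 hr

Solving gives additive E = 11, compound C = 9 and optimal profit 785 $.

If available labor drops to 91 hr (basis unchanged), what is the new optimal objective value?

775

Check each constraint at x*: feedstock 58/83 (slack 25); labor 93/93 (tight); cooling 56/73 (slack 17); reactor time 64/64 (tight).
Slack constraints have shadow price 0 (complementary slackness).
Dual feasibility on the basic columns requires 6·y_labor + 5·y_reactor time = 55, 3·y_labor + 1·y_reactor time = 20.
This yields shadow prices y_labor = 5, y_reactor time = 5.
Δz = y_labor·Δb = 5 × (-2) = -10, so new z* = 785 − 10 = 775.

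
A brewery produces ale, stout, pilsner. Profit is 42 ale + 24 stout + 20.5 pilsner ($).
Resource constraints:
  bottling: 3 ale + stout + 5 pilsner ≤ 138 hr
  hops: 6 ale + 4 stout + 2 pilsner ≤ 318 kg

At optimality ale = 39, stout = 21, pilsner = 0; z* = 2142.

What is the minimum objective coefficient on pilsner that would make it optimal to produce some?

Check each constraint at x*: bottling 138/138 (tight); hops 318/318 (tight).
From A_Bᵀ y = c: 3·y_bottling + 6·y_hops = 42; 1·y_bottling + 4·y_hops = 24.
Solving: y_bottling = 4, y_hops = 5.
pilsner enters the basis when its profit ≥ yᵀa₃ = 4·5 + 5·2 = 30.

30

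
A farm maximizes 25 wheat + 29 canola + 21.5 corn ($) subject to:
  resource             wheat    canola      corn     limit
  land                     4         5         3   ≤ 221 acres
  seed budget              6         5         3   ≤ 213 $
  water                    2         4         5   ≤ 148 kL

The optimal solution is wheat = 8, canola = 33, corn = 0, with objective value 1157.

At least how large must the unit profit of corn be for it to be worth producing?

26.5

At the optimum: land uses 197 of 221 (slack = 24); seed budget uses 213 of 213 (binding); water uses 148 of 148 (binding).
Since land is not tight, its dual is 0.
Dual feasibility on the basic columns requires 6·y_seed budget + 2·y_water = 25, 5·y_seed budget + 4·y_water = 29.
Solving: y_seed budget = 3, y_water = 3.5.
corn enters the basis when its profit ≥ yᵀa₃ = 3·3 + 3.5·5 = 26.5.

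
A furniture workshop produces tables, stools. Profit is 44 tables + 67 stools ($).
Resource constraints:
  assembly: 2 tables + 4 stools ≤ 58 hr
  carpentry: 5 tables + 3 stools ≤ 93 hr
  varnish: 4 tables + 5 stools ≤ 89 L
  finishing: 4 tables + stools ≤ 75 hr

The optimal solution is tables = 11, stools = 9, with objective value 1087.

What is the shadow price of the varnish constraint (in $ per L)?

7

At the optimum: assembly uses 58 of 58 (binding); carpentry uses 82 of 93 (slack = 11); varnish uses 89 of 89 (binding); finishing uses 53 of 75 (slack = 22).
By complementary slackness, y = 0 for the non-binding constraints.
From A_Bᵀ y = c: 2·y_assembly + 4·y_varnish = 44; 4·y_assembly + 5·y_varnish = 67.
Solving: y_assembly = 8, y_varnish = 7.
Shadow price of varnish = 7.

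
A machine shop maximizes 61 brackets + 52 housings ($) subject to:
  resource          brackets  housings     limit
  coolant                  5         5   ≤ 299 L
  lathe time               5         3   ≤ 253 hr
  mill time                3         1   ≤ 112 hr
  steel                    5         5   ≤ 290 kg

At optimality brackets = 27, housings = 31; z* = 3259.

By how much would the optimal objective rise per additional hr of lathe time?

0

At the optimum: coolant uses 290 of 299 (slack = 9); lathe time uses 228 of 253 (slack = 25); mill time uses 112 of 112 (binding); steel uses 290 of 290 (binding).
Since coolant, lathe time are not tight, their duals are 0.
From A_Bᵀ y = c: 3·y_mill time + 5·y_steel = 61; 1·y_mill time + 5·y_steel = 52.
Solving: y_mill time = 4.5, y_steel = 9.5.
Shadow price of lathe time = 0.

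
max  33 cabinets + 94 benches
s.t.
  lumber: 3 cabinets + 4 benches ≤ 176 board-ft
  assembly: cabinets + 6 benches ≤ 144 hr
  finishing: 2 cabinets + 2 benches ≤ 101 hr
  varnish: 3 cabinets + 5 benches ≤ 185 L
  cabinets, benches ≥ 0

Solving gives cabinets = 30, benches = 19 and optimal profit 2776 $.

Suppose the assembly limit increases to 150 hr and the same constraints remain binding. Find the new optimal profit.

2830

At the optimum: lumber uses 166 of 176 (slack = 10); assembly uses 144 of 144 (binding); finishing uses 98 of 101 (slack = 3); varnish uses 185 of 185 (binding).
By complementary slackness, y = 0 for the non-binding constraints.
Dual feasibility on the basic columns requires 1·y_assembly + 3·y_varnish = 33, 6·y_assembly + 5·y_varnish = 94.
→ y_assembly = 9 and y_varnish = 8.
Δz = y_assembly·Δb = 9 × (6) = 54, so new z* = 2776 + 54 = 2830.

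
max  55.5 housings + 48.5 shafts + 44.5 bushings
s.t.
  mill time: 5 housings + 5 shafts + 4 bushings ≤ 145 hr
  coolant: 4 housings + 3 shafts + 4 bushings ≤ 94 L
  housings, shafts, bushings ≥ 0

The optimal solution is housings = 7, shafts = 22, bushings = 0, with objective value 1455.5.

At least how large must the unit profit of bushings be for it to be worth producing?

Both mill time and coolant are binding at x*.
From A_Bᵀ y = c: 5·y_mill time + 4·y_coolant = 55.5; 5·y_mill time + 3·y_coolant = 48.5.
→ y_mill time = 5.5 and y_coolant = 7.
bushings enters the basis when its profit ≥ yᵀa₃ = 5.5·4 + 7·4 = 50.

50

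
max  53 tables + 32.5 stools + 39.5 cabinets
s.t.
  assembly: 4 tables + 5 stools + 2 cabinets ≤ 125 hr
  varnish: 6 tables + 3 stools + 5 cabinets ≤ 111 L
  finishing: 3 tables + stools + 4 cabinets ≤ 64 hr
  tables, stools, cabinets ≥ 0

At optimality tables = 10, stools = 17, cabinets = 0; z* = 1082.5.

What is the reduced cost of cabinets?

-2

Check each constraint at x*: assembly 125/125 (tight); varnish 111/111 (tight); finishing 47/64 (slack 17).
By complementary slackness, y = 0 for the non-binding constraint.
From A_Bᵀ y = c: 4·y_assembly + 6·y_varnish = 53; 5·y_assembly + 3·y_varnish = 32.5.
→ y_assembly = 2 and y_varnish = 7.5.
Reduced cost of cabinets: c₃ − yᵀa₃ = 39.5 − (2·2 + 7.5·5) = 39.5 − 41.5 = -2.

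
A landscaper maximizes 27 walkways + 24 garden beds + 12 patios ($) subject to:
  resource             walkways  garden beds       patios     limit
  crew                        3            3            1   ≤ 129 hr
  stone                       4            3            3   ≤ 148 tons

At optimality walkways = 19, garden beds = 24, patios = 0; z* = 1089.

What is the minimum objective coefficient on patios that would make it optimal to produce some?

14

At the optimum: crew uses 129 of 129 (binding); stone uses 148 of 148 (binding).
The binding rows give the dual system: 3·y_crew + 4·y_stone = 27 and 3·y_crew + 3·y_stone = 24.
This yields shadow prices y_crew = 5, y_stone = 3.
patios enters the basis when its profit ≥ yᵀa₃ = 5·1 + 3·3 = 14.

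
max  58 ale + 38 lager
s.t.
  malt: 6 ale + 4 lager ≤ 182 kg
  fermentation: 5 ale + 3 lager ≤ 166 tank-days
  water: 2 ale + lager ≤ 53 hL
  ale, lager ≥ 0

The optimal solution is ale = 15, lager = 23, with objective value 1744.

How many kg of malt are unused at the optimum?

0

malt used = 6·15 + 4·23 = 182; slack = 182 − 182 = 0.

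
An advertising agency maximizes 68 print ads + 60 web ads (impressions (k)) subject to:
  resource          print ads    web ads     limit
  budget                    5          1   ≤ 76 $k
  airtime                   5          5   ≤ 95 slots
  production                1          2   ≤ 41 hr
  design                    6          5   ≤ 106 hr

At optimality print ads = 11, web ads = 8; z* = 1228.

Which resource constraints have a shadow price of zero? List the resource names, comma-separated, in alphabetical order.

budget: 63/76 (slack 13)
airtime: 95/95 (binding)
production: 27/41 (slack 14)
design: 106/106 (binding)
By complementary slackness, a constraint with positive slack has shadow price 0 → budget, production.

budget, production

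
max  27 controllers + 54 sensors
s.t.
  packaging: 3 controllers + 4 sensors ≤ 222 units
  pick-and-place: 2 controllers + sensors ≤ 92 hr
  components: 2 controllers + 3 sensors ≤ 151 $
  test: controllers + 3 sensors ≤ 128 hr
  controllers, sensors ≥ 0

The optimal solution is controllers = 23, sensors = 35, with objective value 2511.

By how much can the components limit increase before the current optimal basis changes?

6.6

Binding constraints: components, test. The basis is B = [[2,3],[1,3]] with det 3.
Per unit increase in components, x* moves by d = (1, -0.3333).
The basis stays optimal until pick-and-place becomes binding; allowable increase = 6.6 $.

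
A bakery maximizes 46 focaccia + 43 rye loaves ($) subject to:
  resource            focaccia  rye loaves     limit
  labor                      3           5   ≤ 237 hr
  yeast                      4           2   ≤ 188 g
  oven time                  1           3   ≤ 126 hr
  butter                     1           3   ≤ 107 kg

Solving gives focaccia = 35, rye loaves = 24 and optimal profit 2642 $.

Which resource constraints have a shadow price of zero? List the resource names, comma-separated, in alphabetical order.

labor: 225/237 (slack 12)
yeast: 188/188 (binding)
oven time: 107/126 (slack 19)
butter: 107/107 (binding)
By complementary slackness, a constraint with positive slack has shadow price 0 → labor, oven time.

labor, oven time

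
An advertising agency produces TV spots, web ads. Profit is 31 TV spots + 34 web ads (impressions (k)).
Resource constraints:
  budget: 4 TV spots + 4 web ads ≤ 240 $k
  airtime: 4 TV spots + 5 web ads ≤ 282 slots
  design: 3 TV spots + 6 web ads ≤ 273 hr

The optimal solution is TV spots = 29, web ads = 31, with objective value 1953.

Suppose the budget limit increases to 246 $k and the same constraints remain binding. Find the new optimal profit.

1995

Binding: budget and design. Non-binding: airtime (11 unused).
By complementary slackness, y = 0 for the non-binding constraint.
From A_Bᵀ y = c: 4·y_budget + 3·y_design = 31; 4·y_budget + 6·y_design = 34.
→ y_budget = 7 and y_design = 1.
Δz = y_budget·Δb = 7 × (6) = 42, so new z* = 1953 + 42 = 1995.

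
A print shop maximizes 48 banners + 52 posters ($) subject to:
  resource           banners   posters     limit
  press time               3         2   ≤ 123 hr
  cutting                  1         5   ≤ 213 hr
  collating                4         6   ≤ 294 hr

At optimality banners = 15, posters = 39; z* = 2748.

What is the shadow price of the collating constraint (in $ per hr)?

6

At the optimum: press time uses 123 of 123 (binding); cutting uses 210 of 213 (slack = 3); collating uses 294 of 294 (binding).
Since cutting is not tight, its dual is 0.
The binding rows give the dual system: 3·y_press time + 4·y_collating = 48 and 2·y_press time + 6·y_collating = 52.
→ y_press time = 8 and y_collating = 6.
Shadow price of collating = 6.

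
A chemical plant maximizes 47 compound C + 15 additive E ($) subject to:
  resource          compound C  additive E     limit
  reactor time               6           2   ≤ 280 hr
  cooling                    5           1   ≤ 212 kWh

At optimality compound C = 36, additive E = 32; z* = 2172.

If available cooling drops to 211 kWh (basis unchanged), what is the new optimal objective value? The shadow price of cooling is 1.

2171

Δb = -1, so new z* = 2172 + (1)·(-1) = 2172 − 1 = 2171.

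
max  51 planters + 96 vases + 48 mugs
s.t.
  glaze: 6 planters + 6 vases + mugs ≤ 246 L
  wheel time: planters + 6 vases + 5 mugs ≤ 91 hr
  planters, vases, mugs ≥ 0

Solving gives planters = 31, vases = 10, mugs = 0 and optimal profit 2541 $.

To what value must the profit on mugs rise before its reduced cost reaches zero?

52

Check each constraint at x*: glaze 246/246 (tight); wheel time 91/91 (tight).
From A_Bᵀ y = c: 6·y_glaze + 1·y_wheel time = 51; 6·y_glaze + 6·y_wheel time = 96.
Solving: y_glaze = 7, y_wheel time = 9.
mugs enters the basis when its profit ≥ yᵀa₃ = 7·1 + 9·5 = 52.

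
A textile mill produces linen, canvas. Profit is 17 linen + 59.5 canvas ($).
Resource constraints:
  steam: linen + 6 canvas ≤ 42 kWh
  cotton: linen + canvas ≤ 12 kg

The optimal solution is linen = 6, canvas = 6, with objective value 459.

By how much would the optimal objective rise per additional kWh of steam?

8.5

Check each constraint at x*: steam 42/42 (tight); cotton 12/12 (tight).
Dual feasibility on the basic columns requires 1·y_steam + 1·y_cotton = 17, 6·y_steam + 1·y_cotton = 59.5.
This yields shadow prices y_steam = 8.5, y_cotton = 8.5.
Shadow price of steam = 8.5.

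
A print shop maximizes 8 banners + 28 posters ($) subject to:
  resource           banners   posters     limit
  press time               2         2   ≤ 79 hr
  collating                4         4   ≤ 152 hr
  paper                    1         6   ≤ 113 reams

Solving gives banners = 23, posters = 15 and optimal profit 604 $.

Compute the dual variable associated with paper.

4

Binding: collating and paper. Non-binding: press time (3 unused).
By complementary slackness, y = 0 for the non-binding constraint.
The binding rows give the dual system: 4·y_collating + 1·y_paper = 8 and 4·y_collating + 6·y_paper = 28.
→ y_collating = 1 and y_paper = 4.
Shadow price of paper = 4.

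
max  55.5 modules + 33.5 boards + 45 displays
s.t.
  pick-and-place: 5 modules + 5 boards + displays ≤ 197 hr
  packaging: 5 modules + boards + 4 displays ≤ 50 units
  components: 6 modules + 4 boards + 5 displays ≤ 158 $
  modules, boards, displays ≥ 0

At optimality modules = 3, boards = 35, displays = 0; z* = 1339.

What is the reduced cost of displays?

At the optimum: pick-and-place uses 190 of 197 (slack = 7); packaging uses 50 of 50 (binding); components uses 158 of 158 (binding).
Since pick-and-place is not tight, its dual is 0.
Dual feasibility on the basic columns requires 5·y_packaging + 6·y_components = 55.5, 1·y_packaging + 4·y_components = 33.5.
→ y_packaging = 1.5 and y_components = 8.
Reduced cost of displays: c₃ − yᵀa₃ = 45 − (1.5·4 + 8·5) = 45 − 46 = -1.

-1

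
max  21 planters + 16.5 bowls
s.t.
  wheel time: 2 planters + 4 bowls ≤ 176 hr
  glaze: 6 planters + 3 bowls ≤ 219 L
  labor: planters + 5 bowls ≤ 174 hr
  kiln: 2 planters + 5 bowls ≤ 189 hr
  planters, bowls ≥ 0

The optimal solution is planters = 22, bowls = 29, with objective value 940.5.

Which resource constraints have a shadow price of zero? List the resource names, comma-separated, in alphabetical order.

wheel time: 160/176 (slack 16)
glaze: 219/219 (binding)
labor: 167/174 (slack 7)
kiln: 189/189 (binding)
By complementary slackness, a constraint with positive slack has shadow price 0 → labor, wheel time.

labor, wheel time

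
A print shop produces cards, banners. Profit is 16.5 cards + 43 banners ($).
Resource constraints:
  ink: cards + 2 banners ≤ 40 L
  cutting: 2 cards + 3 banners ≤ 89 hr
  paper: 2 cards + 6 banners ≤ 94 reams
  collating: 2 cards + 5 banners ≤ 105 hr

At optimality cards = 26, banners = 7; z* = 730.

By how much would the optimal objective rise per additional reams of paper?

5

At the optimum: ink uses 40 of 40 (binding); cutting uses 73 of 89 (slack = 16); paper uses 94 of 94 (binding); collating uses 87 of 105 (slack = 18).
Slack constraints have shadow price 0 (complementary slackness).
From A_Bᵀ y = c: 1·y_ink + 2·y_paper = 16.5; 2·y_ink + 6·y_paper = 43.
This yields shadow prices y_ink = 6.5, y_paper = 5.
Shadow price of paper = 5.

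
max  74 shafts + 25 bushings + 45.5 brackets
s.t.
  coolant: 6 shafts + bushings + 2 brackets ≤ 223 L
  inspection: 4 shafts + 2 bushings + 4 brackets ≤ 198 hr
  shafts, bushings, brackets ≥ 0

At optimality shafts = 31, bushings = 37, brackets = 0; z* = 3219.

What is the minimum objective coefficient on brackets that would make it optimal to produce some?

50

At the optimum: coolant uses 223 of 223 (binding); inspection uses 198 of 198 (binding).
Dual feasibility on the basic columns requires 6·y_coolant + 4·y_inspection = 74, 1·y_coolant + 2·y_inspection = 25.
This yields shadow prices y_coolant = 6, y_inspection = 9.5.
brackets enters the basis when its profit ≥ yᵀa₃ = 6·2 + 9.5·4 = 50.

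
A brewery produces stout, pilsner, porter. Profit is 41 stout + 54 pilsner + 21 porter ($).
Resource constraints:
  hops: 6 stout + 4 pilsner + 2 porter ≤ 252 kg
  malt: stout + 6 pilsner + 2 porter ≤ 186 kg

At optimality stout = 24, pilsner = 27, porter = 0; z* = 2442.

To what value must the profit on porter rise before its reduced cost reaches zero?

22

Check each constraint at x*: hops 252/252 (tight); malt 186/186 (tight).
Dual feasibility on the basic columns requires 6·y_hops + 1·y_malt = 41, 4·y_hops + 6·y_malt = 54.
→ y_hops = 6 and y_malt = 5.
porter enters the basis when its profit ≥ yᵀa₃ = 6·2 + 5·2 = 22.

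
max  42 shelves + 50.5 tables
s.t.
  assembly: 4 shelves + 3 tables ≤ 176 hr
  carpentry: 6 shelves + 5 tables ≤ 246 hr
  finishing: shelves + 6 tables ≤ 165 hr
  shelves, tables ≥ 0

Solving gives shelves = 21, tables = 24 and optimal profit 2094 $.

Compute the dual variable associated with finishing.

Binding: carpentry and finishing. Non-binding: assembly (20 unused).
Since assembly is not tight, its dual is 0.
Dual feasibility on the basic columns requires 6·y_carpentry + 1·y_finishing = 42, 5·y_carpentry + 6·y_finishing = 50.5.
→ y_carpentry = 6.5 and y_finishing = 3.
Shadow price of finishing = 3.

3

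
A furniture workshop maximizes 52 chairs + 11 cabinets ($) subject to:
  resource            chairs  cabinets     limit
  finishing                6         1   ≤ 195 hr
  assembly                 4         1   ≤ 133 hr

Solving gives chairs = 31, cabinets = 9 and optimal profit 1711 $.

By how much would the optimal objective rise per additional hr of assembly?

Check each constraint at x*: finishing 195/195 (tight); assembly 133/133 (tight).
The binding rows give the dual system: 6·y_finishing + 4·y_assembly = 52 and 1·y_finishing + 1·y_assembly = 11.
→ y_finishing = 4 and y_assembly = 7.
Shadow price of assembly = 7.

7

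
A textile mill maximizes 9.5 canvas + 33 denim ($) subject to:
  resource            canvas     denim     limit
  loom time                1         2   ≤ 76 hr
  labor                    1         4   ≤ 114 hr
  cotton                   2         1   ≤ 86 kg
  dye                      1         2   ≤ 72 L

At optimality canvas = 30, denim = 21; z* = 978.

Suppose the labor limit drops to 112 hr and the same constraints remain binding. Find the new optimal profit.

964

Check each constraint at x*: loom time 72/76 (slack 4); labor 114/114 (tight); cotton 81/86 (slack 5); dye 72/72 (tight).
By complementary slackness, y = 0 for the non-binding constraints.
Dual feasibility on the basic columns requires 1·y_labor + 1·y_dye = 9.5, 4·y_labor + 2·y_dye = 33.
Solving: y_labor = 7, y_dye = 2.5.
Δz = y_labor·Δb = 7 × (-2) = -14, so new z* = 978 − 14 = 964.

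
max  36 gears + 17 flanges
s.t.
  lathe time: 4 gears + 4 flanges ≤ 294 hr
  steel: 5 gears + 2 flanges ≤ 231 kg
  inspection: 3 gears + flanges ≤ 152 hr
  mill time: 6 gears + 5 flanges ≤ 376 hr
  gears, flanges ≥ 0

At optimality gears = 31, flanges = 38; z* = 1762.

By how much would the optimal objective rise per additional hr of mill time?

Check each constraint at x*: lathe time 276/294 (slack 18); steel 231/231 (tight); inspection 131/152 (slack 21); mill time 376/376 (tight).
By complementary slackness, y = 0 for the non-binding constraints.
The binding rows give the dual system: 5·y_steel + 6·y_mill time = 36 and 2·y_steel + 5·y_mill time = 17.
→ y_steel = 6 and y_mill time = 1.
Shadow price of mill time = 1.

1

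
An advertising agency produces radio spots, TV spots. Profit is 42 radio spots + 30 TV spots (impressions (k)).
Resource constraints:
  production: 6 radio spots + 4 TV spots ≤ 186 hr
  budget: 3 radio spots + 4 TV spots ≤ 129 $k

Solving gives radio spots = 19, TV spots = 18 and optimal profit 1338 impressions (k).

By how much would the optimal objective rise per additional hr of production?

At the optimum: production uses 186 of 186 (binding); budget uses 129 of 129 (binding).
From A_Bᵀ y = c: 6·y_production + 3·y_budget = 42; 4·y_production + 4·y_budget = 30.
→ y_production = 6.5 and y_budget = 1.
Shadow price of production = 6.5.

6.5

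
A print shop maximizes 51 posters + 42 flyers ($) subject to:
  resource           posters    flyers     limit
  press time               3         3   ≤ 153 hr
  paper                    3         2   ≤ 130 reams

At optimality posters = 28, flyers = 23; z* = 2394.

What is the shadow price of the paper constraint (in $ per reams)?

9

At the optimum: press time uses 153 of 153 (binding); paper uses 130 of 130 (binding).
Dual feasibility on the basic columns requires 3·y_press time + 3·y_paper = 51, 3·y_press time + 2·y_paper = 42.
This yields shadow prices y_press time = 8, y_paper = 9.
Shadow price of paper = 9.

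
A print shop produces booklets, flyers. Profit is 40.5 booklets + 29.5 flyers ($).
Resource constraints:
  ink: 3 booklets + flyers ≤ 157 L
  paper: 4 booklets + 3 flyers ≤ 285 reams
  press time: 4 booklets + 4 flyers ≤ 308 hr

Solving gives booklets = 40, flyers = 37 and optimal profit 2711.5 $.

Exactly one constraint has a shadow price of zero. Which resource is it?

ink: 157/157 (binding)
paper: 271/285 (slack 14)
press time: 308/308 (binding)
By complementary slackness, a constraint with positive slack has shadow price 0 → paper.

paper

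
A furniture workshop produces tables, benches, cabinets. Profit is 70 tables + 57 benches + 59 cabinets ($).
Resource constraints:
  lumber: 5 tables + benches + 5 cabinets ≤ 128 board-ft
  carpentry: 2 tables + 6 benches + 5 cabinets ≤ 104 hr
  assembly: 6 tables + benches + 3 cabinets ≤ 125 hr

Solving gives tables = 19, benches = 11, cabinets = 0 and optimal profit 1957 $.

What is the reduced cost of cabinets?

Binding: carpentry and assembly. Non-binding: lumber (22 unused).
Slack constraints have shadow price 0 (complementary slackness).
From A_Bᵀ y = c: 2·y_carpentry + 6·y_assembly = 70; 6·y_carpentry + 1·y_assembly = 57.
This yields shadow prices y_carpentry = 8, y_assembly = 9.
Reduced cost of cabinets: c₃ − yᵀa₃ = 59 − (8·5 + 9·3) = 59 − 67 = -8.

-8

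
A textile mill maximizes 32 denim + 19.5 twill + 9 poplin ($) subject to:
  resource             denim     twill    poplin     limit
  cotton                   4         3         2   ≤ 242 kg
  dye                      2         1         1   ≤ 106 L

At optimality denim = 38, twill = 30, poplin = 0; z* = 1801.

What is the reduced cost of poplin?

-7

At the optimum: cotton uses 242 of 242 (binding); dye uses 106 of 106 (binding).
From A_Bᵀ y = c: 4·y_cotton + 2·y_dye = 32; 3·y_cotton + 1·y_dye = 19.5.
Solving: y_cotton = 3.5, y_dye = 9.
Reduced cost of poplin: c₃ − yᵀa₃ = 9 − (3.5·2 + 9·1) = 9 − 16 = -7.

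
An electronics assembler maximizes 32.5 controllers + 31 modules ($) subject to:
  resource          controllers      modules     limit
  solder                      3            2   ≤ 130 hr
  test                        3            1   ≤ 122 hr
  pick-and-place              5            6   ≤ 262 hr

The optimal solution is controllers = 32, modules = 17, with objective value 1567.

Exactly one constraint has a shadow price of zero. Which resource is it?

solder: 130/130 (binding)
test: 113/122 (slack 9)
pick-and-place: 262/262 (binding)
By complementary slackness, a constraint with positive slack has shadow price 0 → test.

test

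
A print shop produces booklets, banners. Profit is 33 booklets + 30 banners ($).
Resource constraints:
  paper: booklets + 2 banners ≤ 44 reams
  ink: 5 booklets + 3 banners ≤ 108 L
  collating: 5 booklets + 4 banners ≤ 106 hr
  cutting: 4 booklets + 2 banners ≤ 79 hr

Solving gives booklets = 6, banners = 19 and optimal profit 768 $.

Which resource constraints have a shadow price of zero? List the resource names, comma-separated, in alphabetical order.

cutting, ink

paper: 44/44 (binding)
ink: 87/108 (slack 21)
collating: 106/106 (binding)
cutting: 62/79 (slack 17)
By complementary slackness, a constraint with positive slack has shadow price 0 → cutting, ink.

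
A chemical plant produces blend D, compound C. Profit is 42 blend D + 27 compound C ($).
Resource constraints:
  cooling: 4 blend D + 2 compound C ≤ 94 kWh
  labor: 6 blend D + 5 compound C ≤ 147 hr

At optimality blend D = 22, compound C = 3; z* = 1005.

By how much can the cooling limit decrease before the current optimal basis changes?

Binding constraints: cooling, labor. The basis is B = [[4,2],[6,5]] with det 8.
Per unit decrease in cooling, x* moves by d = (-0.625, 0.75).
The basis stays optimal until blend D reaches 0; allowable decrease = 35.2 kWh.

35.2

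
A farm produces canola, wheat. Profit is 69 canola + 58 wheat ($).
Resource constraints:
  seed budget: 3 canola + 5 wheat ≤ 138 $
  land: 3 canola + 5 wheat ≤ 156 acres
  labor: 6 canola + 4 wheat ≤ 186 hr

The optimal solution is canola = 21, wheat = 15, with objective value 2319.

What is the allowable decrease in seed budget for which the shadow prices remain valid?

Binding constraints: seed budget, labor. The basis is B = [[3,5],[6,4]] with det -18.
Per unit decrease in seed budget, x* moves by d = (0.2222, -0.3333).
The basis stays optimal until wheat reaches 0; allowable decrease = 45 $.

45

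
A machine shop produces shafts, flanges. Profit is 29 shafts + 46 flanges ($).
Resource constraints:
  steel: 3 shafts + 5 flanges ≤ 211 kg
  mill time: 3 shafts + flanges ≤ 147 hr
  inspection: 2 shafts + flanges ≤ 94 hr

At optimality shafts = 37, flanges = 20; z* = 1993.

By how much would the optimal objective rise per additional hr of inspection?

1

Check each constraint at x*: steel 211/211 (tight); mill time 131/147 (slack 16); inspection 94/94 (tight).
By complementary slackness, y = 0 for the non-binding constraint.
The binding rows give the dual system: 3·y_steel + 2·y_inspection = 29 and 5·y_steel + 1·y_inspection = 46.
Solving: y_steel = 9, y_inspection = 1.
Shadow price of inspection = 1.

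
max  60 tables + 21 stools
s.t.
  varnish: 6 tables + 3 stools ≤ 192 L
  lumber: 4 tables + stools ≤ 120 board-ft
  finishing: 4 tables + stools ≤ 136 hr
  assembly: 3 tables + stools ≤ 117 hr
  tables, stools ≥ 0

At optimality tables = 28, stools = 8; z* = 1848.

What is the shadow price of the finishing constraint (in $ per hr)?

0

At the optimum: varnish uses 192 of 192 (binding); lumber uses 120 of 120 (binding); finishing uses 120 of 136 (slack = 16); assembly uses 92 of 117 (slack = 25).
Since finishing, assembly are not tight, their duals are 0.
Dual feasibility on the basic columns requires 6·y_varnish + 4·y_lumber = 60, 3·y_varnish + 1·y_lumber = 21.
→ y_varnish = 4 and y_lumber = 9.
Shadow price of finishing = 0.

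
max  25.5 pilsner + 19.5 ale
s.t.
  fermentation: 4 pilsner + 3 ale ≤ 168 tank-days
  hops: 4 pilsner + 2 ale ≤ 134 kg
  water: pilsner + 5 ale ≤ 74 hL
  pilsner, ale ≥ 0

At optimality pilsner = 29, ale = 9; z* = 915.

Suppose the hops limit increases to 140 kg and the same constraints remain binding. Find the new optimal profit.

951

Check each constraint at x*: fermentation 143/168 (slack 25); hops 134/134 (tight); water 74/74 (tight).
Slack constraints have shadow price 0 (complementary slackness).
Dual feasibility on the basic columns requires 4·y_hops + 1·y_water = 25.5, 2·y_hops + 5·y_water = 19.5.
This yields shadow prices y_hops = 6, y_water = 1.5.
Δz = y_hops·Δb = 6 × (6) = 36, so new z* = 915 + 36 = 951.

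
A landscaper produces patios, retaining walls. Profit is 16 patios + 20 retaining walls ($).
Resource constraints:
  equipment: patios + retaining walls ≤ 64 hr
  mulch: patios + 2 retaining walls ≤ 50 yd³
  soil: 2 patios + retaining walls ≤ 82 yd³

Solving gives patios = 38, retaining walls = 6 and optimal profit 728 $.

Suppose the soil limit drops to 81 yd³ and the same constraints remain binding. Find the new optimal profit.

Check each constraint at x*: equipment 44/64 (slack 20); mulch 50/50 (tight); soil 82/82 (tight).
Slack constraints have shadow price 0 (complementary slackness).
Dual feasibility on the basic columns requires 1·y_mulch + 2·y_soil = 16, 2·y_mulch + 1·y_soil = 20.
→ y_mulch = 8 and y_soil = 4.
Δz = y_soil·Δb = 4 × (-1) = -4, so new z* = 728 − 4 = 724.

724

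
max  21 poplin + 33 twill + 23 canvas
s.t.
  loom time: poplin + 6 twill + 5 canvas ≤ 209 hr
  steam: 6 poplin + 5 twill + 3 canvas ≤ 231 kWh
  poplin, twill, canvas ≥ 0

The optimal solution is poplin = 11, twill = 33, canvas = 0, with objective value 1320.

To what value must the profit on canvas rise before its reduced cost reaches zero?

24

At the optimum: loom time uses 209 of 209 (binding); steam uses 231 of 231 (binding).
From A_Bᵀ y = c: 1·y_loom time + 6·y_steam = 21; 6·y_loom time + 5·y_steam = 33.
→ y_loom time = 3 and y_steam = 3.
canvas enters the basis when its profit ≥ yᵀa₃ = 3·5 + 3·3 = 24.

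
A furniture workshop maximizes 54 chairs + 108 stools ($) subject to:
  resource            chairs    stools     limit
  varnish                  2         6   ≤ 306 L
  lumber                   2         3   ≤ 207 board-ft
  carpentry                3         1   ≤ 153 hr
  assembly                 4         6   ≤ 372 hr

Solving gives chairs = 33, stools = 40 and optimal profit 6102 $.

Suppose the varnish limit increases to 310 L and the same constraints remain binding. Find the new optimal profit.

At the optimum: varnish uses 306 of 306 (binding); lumber uses 186 of 207 (slack = 21); carpentry uses 139 of 153 (slack = 14); assembly uses 372 of 372 (binding).
By complementary slackness, y = 0 for the non-binding constraints.
From A_Bᵀ y = c: 2·y_varnish + 4·y_assembly = 54; 6·y_varnish + 6·y_assembly = 108.
Solving: y_varnish = 9, y_assembly = 9.
Δz = y_varnish·Δb = 9 × (4) = 36, so new z* = 6102 + 36 = 6138.

6138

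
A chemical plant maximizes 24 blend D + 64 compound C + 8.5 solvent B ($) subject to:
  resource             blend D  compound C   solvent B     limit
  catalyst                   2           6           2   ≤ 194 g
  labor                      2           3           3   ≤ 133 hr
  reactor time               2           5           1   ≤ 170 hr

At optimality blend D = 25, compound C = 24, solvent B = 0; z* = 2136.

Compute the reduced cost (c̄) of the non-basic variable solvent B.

Check each constraint at x*: catalyst 194/194 (tight); labor 122/133 (slack 11); reactor time 170/170 (tight).
Since labor is not tight, its dual is 0.
Dual feasibility on the basic columns requires 2·y_catalyst + 2·y_reactor time = 24, 6·y_catalyst + 5·y_reactor time = 64.
This yields shadow prices y_catalyst = 4, y_reactor time = 8.
Reduced cost of solvent B: c₃ − yᵀa₃ = 8.5 − (4·2 + 8·1) = 8.5 − 16 = -7.5.

-7.5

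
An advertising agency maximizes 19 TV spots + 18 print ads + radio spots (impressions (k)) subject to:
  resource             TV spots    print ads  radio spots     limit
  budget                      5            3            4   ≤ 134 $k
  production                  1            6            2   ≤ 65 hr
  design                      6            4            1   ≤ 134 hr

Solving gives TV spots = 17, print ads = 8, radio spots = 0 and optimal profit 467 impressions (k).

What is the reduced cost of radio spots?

-4

Check each constraint at x*: budget 109/134 (slack 25); production 65/65 (tight); design 134/134 (tight).
Slack constraints have shadow price 0 (complementary slackness).
The binding rows give the dual system: 1·y_production + 6·y_design = 19 and 6·y_production + 4·y_design = 18.
Solving: y_production = 1, y_design = 3.
Reduced cost of radio spots: c₃ − yᵀa₃ = 1 − (1·2 + 3·1) = 1 − 5 = -4.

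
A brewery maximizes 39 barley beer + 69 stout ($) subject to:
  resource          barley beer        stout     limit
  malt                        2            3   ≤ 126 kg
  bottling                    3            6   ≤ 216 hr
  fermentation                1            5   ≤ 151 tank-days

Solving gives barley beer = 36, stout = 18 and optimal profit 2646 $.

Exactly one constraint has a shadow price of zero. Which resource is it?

fermentation

malt: 126/126 (binding)
bottling: 216/216 (binding)
fermentation: 126/151 (slack 25)
By complementary slackness, a constraint with positive slack has shadow price 0 → fermentation.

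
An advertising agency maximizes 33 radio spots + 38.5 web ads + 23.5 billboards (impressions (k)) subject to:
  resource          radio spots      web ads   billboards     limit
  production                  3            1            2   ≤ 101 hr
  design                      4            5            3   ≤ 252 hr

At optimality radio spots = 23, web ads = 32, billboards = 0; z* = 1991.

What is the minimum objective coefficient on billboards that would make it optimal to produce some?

At the optimum: production uses 101 of 101 (binding); design uses 252 of 252 (binding).
The binding rows give the dual system: 3·y_production + 4·y_design = 33 and 1·y_production + 5·y_design = 38.5.
→ y_production = 1 and y_design = 7.5.
billboards enters the basis when its profit ≥ yᵀa₃ = 1·2 + 7.5·3 = 24.5.

24.5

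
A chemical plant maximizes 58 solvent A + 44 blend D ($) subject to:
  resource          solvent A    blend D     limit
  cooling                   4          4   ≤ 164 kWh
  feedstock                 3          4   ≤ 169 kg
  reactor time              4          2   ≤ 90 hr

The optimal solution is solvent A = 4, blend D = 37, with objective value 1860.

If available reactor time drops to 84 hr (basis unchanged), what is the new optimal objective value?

Binding: cooling and reactor time. Non-binding: feedstock (9 unused).
By complementary slackness, y = 0 for the non-binding constraint.
The binding rows give the dual system: 4·y_cooling + 4·y_reactor time = 58 and 4·y_cooling + 2·y_reactor time = 44.
→ y_cooling = 7.5 and y_reactor time = 7.
Δz = y_reactor time·Δb = 7 × (-6) = -42, so new z* = 1860 − 42 = 1818.

1818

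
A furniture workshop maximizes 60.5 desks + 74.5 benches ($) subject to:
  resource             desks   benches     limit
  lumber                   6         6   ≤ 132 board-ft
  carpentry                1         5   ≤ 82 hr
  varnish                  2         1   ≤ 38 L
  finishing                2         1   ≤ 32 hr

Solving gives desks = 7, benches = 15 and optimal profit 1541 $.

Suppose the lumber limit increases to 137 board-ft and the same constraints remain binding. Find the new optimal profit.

Check each constraint at x*: lumber 132/132 (tight); carpentry 82/82 (tight); varnish 29/38 (slack 9); finishing 29/32 (slack 3).
Slack constraints have shadow price 0 (complementary slackness).
Dual feasibility on the basic columns requires 6·y_lumber + 1·y_carpentry = 60.5, 6·y_lumber + 5·y_carpentry = 74.5.
This yields shadow prices y_lumber = 9.5, y_carpentry = 3.5.
Δz = y_lumber·Δb = 9.5 × (5) = 47.5, so new z* = 1541 + 47.5 = 1588.5.

1588.5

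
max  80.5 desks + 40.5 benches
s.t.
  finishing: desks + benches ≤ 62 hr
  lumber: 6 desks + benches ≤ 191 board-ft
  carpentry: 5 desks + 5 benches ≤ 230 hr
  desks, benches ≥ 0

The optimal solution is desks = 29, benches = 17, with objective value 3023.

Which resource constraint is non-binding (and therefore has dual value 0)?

finishing

finishing: 46/62 (slack 16)
lumber: 191/191 (binding)
carpentry: 230/230 (binding)
By complementary slackness, a constraint with positive slack has shadow price 0 → finishing.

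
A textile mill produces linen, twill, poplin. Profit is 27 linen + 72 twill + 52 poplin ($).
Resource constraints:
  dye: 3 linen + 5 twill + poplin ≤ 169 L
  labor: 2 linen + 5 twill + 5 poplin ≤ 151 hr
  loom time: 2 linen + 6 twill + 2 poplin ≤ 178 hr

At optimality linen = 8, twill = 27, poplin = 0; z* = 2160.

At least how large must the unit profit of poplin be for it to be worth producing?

54

Check each constraint at x*: dye 159/169 (slack 10); labor 151/151 (tight); loom time 178/178 (tight).
Slack constraints have shadow price 0 (complementary slackness).
Dual feasibility on the basic columns requires 2·y_labor + 2·y_loom time = 27, 5·y_labor + 6·y_loom time = 72.
→ y_labor = 9 and y_loom time = 4.5.
poplin enters the basis when its profit ≥ yᵀa₃ = 9·5 + 4.5·2 = 54.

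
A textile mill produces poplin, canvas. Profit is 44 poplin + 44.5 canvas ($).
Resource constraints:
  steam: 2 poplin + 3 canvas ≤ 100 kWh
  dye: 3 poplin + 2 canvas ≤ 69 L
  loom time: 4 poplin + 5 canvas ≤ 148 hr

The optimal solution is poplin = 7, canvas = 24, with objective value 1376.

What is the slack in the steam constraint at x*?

14

steam used = 2·7 + 3·24 = 86; slack = 100 − 86 = 14.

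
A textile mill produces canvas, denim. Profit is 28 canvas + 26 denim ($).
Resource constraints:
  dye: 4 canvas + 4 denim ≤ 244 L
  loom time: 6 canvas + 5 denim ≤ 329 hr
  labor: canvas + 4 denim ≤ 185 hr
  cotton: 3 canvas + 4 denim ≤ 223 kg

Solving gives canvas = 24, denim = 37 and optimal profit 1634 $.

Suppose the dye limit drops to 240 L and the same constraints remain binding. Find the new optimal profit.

1618

Check each constraint at x*: dye 244/244 (tight); loom time 329/329 (tight); labor 172/185 (slack 13); cotton 220/223 (slack 3).
By complementary slackness, y = 0 for the non-binding constraints.
Dual feasibility on the basic columns requires 4·y_dye + 6·y_loom time = 28, 4·y_dye + 5·y_loom time = 26.
Solving: y_dye = 4, y_loom time = 2.
Δz = y_dye·Δb = 4 × (-4) = -16, so new z* = 1634 − 16 = 1618.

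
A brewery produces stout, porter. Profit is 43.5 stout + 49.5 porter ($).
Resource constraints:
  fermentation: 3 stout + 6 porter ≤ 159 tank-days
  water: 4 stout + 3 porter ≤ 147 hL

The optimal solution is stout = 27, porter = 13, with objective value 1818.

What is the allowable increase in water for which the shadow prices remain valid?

Binding constraints: fermentation, water. The basis is B = [[3,6],[4,3]] with det -15.
Per unit increase in water, x* moves by d = (0.4, -0.2).
The basis stays optimal until porter reaches 0; allowable increase = 65 hL.

65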